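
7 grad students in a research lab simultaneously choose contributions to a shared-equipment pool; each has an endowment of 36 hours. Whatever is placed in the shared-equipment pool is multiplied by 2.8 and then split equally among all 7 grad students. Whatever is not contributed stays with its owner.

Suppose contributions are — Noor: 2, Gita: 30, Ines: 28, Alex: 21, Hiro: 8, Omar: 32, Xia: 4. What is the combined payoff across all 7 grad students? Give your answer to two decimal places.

Total contributed: 2 + 30 + 28 + 21 + 8 + 32 + 4 = 125; total kept: 7 × 36 − 125 = 127.
The shared-equipment pool pays out 2.8 × 125 = 350.00 in aggregate.
Group total = 127 + 350.00 = 477.00.

477.00 hours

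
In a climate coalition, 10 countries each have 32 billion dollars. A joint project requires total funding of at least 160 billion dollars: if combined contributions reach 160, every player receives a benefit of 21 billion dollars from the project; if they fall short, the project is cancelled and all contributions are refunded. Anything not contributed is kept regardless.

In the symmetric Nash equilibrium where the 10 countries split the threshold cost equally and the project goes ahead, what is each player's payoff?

37 billion dollars

Equal share of the threshold: 160/10 = 16.
At this profile no one gains by cutting their contribution: any cut drops the total below 160, the project is cancelled, contributions are refunded, and the deviator ends with 32, which is less than 32 − 16 + 21 = 37. Contributing more than 16 just wastes the excess. So contributing exactly 16 is a best response.
Each player's payoff: 32 − 16 + 21 = 37.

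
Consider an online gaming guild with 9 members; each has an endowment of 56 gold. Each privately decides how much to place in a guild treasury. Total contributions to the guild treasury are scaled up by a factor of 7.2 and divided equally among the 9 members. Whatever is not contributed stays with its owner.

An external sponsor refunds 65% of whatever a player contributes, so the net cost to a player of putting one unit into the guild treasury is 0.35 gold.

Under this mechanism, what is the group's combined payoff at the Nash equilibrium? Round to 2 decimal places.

3956.40 gold

Under the mechanism each unit contributed yields (7.2/9) / 0.35 = 2.2857 back to its contributor per unit of net cost, which exceeds 1, making full contribution the dominant choice for everyone.
At the Nash equilibrium everyone contributes 56. Group total payoff = 9 × (56 × 0.65 + 7.2 × 56) = 3956.40.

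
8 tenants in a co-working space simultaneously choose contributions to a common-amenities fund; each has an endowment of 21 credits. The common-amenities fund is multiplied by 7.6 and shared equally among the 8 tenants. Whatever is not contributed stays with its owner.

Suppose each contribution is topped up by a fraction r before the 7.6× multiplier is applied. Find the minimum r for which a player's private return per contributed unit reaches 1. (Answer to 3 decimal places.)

With matching at rate r, one contributed unit becomes (1 + r) in the common-amenities fund and returns 7.6 × (1 + r) / 8 to the contributor.
Setting this equal to 1: 1 + r = 8/7.6 = 1.0526.
So the minimum matching rate is r = 1.0526 − 1 = 0.053.

0.053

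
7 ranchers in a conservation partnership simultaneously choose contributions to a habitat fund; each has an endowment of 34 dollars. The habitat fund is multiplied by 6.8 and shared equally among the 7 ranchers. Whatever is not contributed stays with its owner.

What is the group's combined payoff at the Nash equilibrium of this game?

238.00 dollars

Each contributed unit returns 6.8/7 = 0.9714 to its contributor — below 1 — so contributing 0 is dominant for every player. At the Nash equilibrium everyone keeps their 34, and the group total is 7 × 34 = 238.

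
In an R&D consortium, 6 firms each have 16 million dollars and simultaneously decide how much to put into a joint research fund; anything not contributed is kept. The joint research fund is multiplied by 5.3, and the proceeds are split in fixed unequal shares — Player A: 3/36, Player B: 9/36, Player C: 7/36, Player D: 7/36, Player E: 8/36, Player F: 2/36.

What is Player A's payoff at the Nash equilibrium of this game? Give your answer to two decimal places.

Each unit j contributes comes back to j as 5.3 × (j's share), so j prefers to contribute only if that share exceeds 1/5.3 = 0.1887; otherwise keeping the unit dominates.
Player B, Player C, Player D and Player E clear that bar, contributing 16 each; the remaining 2 contribute 0. Total contributed: 64.
Player A keeps 16 and receives 5.3 × 64 × 3/36 = 28.27 from the joint research fund, for a payoff of 44.27.

44.27 million dollars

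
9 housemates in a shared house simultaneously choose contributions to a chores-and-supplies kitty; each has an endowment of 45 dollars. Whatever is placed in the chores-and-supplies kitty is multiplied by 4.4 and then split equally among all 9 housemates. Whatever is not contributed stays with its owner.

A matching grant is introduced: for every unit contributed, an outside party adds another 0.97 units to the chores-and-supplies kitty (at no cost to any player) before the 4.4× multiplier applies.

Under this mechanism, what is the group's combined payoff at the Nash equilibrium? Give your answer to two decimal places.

405.00 dollars

Even with the mechanism, each unit contributed returns only 4.4 × 1.97 / 9 = 0.9631 per unit of net cost, so contributing nothing is still dominant.
At the Nash equilibrium no one contributes; group total payoff = 9 × 45 = 405.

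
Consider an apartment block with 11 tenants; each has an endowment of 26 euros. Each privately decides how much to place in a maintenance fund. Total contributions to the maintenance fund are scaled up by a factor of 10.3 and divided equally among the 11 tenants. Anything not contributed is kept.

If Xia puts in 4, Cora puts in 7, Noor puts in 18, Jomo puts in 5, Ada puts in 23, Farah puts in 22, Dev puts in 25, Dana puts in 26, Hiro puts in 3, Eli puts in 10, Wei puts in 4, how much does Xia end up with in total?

Total contributed: 4 + 7 + 18 + 5 + 23 + 22 + 25 + 26 + 3 + 10 + 4 = 147.
Each receives 10.3 × 147 / 11 = 137.65 from the maintenance fund.
Xia keeps 26 − 4 = 22, so Xia's payoff is 22 + 137.65 = 159.65.

159.65 euros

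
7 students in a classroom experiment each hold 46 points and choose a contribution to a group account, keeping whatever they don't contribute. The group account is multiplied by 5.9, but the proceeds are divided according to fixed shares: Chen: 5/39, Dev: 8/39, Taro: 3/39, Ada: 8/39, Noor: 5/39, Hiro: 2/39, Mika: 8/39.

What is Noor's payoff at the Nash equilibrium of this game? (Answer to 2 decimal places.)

Player j's private return per contributed unit is 5.9 × (j's share). Contributing is weakly dominant for j when that share is at least 1/5.9 = 0.1695, and contributing 0 is dominant otherwise.
The shares above 0.1695 belong to Dev, Ada and Mika, contributing 46 each; the remaining 4 contribute 0. Total contributed: 138.
Noor keeps 46 and receives 5.9 × 138 × 5/39 = 104.38 from the group account, for a payoff of 150.38.

150.38 points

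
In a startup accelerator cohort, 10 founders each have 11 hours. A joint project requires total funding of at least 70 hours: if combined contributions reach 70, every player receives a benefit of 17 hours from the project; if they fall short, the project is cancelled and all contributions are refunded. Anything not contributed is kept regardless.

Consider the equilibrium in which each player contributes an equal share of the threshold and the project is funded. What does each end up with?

Equal share of the threshold: 70/10 = 7.
At this profile no one gains by cutting their contribution: any cut drops the total below 70, the project is cancelled, contributions are refunded, and the deviator ends with 11, which is less than 11 − 7 + 17 = 21. Contributing more than 7 just wastes the excess. So contributing exactly 7 is a best response.
Each player's payoff: 11 − 7 + 17 = 21.

21 hours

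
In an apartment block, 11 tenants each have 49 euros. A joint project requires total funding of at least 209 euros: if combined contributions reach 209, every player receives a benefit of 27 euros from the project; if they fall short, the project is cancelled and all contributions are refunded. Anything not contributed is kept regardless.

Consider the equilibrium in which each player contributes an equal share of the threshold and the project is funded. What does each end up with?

Equal share of the threshold: 209/11 = 19.
At this profile no one gains by cutting their contribution: any cut drops the total below 209, the project is cancelled, contributions are refunded, and the deviator ends with 49, which is less than 49 − 19 + 27 = 57. Contributing more than 19 just wastes the excess. So contributing exactly 19 is a best response.
Each player's payoff: 49 − 19 + 27 = 57.

57 euros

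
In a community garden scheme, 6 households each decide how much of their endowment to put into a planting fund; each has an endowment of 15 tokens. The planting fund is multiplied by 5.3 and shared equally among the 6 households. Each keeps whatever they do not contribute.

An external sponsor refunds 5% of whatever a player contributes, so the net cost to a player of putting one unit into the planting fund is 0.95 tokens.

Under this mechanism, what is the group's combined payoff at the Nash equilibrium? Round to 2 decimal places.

90.00 tokens

The effective private return is (5.3/6) / 0.95 = 0.9298, which is still under 1, so the mechanism doesn't change anyone's dominant strategy: zero contribution.
At the Nash equilibrium no one contributes; group total payoff = 6 × 15 = 90.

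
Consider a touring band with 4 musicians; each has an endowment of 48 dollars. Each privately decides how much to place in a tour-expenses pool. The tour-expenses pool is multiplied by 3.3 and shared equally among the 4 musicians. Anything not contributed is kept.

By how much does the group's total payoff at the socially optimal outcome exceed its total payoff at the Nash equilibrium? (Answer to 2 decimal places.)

441.60 dollars

Each contributed unit returns 3.3/4 = 0.8250 to its contributor — below 1 — so contributing 0 is dominant for every player. At the Nash equilibrium everyone keeps their 48, and the group total is 4 × 48 = 192.
Each contributed unit returns 3.300 to the group as a whole (0.8250 to each of 4 players), which exceeds 1, so the social optimum is full contribution: group total = 3.300 × 192 = 633.60.
Efficiency loss = 633.60 − 192 = 441.60.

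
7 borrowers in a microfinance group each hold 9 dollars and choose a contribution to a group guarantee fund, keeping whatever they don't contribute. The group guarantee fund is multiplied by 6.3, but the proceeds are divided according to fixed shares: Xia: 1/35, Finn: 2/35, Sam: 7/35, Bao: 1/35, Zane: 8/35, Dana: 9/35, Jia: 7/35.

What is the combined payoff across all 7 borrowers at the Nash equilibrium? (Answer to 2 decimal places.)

253.80 dollars

Each unit j contributes comes back to j as 6.3 × (j's share), so j prefers to contribute only if that share exceeds 1/6.3 = 0.1587; otherwise keeping the unit dominates.
Sam, Zane, Dana and Jia are above the threshold, contributing 9 each; the remaining 3 contribute 0. Total contributed: 36.
The group guarantee fund pays out 6.3 × 36 = 226.80 in total (split across the unequal shares, but the aggregate is all that matters for the group sum).
The 3 free-riders keep 9 each, adding 27. Group total = 27 + 226.80 = 253.80.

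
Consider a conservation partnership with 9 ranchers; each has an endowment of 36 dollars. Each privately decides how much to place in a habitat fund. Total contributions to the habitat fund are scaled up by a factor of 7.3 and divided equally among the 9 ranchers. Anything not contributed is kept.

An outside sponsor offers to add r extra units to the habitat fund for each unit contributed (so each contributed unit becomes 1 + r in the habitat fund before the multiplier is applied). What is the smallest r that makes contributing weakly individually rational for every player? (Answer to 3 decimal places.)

0.233

With matching at rate r, one contributed unit becomes (1 + r) in the habitat fund and returns 7.3 × (1 + r) / 9 to the contributor.
Setting this equal to 1: 1 + r = 9/7.3 = 1.2329.
So the minimum matching rate is r = 1.2329 − 1 = 0.233.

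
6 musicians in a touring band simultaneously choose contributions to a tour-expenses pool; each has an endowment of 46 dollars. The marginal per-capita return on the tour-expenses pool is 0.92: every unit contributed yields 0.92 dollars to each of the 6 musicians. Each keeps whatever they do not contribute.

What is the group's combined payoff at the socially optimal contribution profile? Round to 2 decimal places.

Each contributed unit returns 5.520 to the group as a whole (0.92 to each of 6 players), which exceeds 1, so the social optimum is full contribution: group total = 5.520 × 276 = 1523.52.

1523.52 dollars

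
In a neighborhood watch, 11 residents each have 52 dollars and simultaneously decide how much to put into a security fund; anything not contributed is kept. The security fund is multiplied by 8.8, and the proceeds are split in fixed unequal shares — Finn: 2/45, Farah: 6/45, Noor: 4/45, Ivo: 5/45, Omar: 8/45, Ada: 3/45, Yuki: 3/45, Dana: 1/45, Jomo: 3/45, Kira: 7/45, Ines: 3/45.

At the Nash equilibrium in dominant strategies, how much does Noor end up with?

174.03 dollars

Player j's private return per contributed unit is 8.8 × (j's share). Contributing is weakly dominant for j when that share is at least 1/8.8 = 0.1136, and contributing 0 is dominant otherwise.
Farah, Omar and Kira clear that bar, contributing 52 each; the remaining 8 contribute 0. Total contributed: 156.
Noor keeps 52 and receives 8.8 × 156 × 4/45 = 122.03 from the security fund, for a payoff of 174.03.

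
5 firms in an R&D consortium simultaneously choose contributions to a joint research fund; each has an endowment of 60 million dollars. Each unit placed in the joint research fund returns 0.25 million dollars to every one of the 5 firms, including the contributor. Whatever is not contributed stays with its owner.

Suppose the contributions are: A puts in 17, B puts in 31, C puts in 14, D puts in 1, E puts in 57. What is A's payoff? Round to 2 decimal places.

Total contributed: 17 + 31 + 14 + 1 + 57 = 120.
Each receives 0.25 × 120 = 30.00 from the joint research fund.
A keeps 60 − 17 = 43, so A's payoff is 43 + 30.00 = 73.00.

73.00 million dollars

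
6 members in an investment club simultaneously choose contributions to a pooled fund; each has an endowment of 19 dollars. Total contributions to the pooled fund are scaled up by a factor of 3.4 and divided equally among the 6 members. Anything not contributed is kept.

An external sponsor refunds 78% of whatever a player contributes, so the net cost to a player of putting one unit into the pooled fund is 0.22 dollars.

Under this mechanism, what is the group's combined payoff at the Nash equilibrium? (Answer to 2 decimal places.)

The effective private return per unit is now (3.4/6) / 0.22 = 2.5758 > 1, so every player's dominant strategy flips to full contribution.
So the Nash equilibrium is full contribution by all 6; the group earns 6 × (19 × 0.78 + 3.4 × 19) = 476.52.

476.52 dollars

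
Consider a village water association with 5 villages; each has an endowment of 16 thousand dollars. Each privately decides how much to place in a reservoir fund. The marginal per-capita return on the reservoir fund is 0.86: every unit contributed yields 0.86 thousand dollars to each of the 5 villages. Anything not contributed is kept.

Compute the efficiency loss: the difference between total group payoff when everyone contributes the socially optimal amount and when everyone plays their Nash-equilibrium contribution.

The private return per contributed unit is 0.86 < 1, so contributing 0 is dominant for every player. At the Nash equilibrium everyone keeps their 16, and the group total is 5 × 16 = 80.
Each contributed unit returns 4.300 to the group as a whole (0.86 to each of 5 players), which exceeds 1, so the social optimum is full contribution: group total = 4.300 × 80 = 344.00.
Efficiency loss = 344.00 − 80 = 264.00.

264.00 thousand dollars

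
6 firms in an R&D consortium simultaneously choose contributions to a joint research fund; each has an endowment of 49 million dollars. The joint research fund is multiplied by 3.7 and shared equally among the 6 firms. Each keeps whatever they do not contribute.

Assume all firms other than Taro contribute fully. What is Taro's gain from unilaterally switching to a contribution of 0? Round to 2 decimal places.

18.78 million dollars

Switching from a contribution of 49 to 0 lets Taro keep an extra 49 million dollars, but lowers the joint research fund by 49, which costs Taro their own share of that drop: 3.7/6 × 49 = 30.22.
Net gain = 49 − 30.22 = 18.78. The private return per contributed unit (0.6167) is below 1, so free-riding is indeed the best response regardless of what the others do.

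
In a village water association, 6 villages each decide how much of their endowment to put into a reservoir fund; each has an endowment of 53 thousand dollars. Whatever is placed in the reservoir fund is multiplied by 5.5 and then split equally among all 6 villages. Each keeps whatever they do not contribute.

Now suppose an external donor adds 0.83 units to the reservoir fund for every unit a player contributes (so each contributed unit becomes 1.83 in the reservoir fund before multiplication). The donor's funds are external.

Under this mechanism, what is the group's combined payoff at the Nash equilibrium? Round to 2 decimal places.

3200.67 thousand dollars

With the mechanism, a contributed unit returns 5.5 × 1.83 / 6 = 1.6775 per unit of net cost to the contributor — now above 1 — so contributing fully is weakly dominant for every player.
At the Nash equilibrium everyone contributes 53. Group total payoff = 5.5 × 1.83 × 318 = 3200.67.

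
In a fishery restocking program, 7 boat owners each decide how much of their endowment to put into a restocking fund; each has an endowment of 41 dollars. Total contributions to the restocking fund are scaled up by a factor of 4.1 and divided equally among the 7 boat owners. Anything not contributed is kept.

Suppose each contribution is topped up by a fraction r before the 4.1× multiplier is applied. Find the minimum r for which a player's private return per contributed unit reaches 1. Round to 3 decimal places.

With matching at rate r, one contributed unit becomes (1 + r) in the restocking fund and returns 4.1 × (1 + r) / 7 to the contributor.
Setting this equal to 1: 1 + r = 7/4.1 = 1.7073.
So the minimum matching rate is r = 1.7073 − 1 = 0.707.

0.707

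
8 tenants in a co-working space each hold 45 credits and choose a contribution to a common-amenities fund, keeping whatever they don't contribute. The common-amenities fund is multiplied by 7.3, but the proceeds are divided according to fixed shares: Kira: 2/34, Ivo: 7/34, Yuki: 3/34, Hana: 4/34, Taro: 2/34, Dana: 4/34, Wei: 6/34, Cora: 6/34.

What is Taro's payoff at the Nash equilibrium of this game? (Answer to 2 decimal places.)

102.97 credits

Each unit j contributes comes back to j as 7.3 × (j's share), so j prefers to contribute only if that share exceeds 1/7.3 = 0.1370; otherwise keeping the unit dominates.
Ivo, Wei and Cora are above the threshold, contributing 45 each; the remaining 5 contribute 0. Total contributed: 135.
Taro keeps 45 and receives 7.3 × 135 × 2/34 = 57.97 from the common-amenities fund, for a payoff of 102.97.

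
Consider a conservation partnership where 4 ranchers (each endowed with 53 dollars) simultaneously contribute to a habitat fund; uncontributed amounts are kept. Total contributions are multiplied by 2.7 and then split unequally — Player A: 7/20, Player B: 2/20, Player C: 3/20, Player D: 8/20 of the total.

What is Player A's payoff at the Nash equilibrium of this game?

Each unit j contributes comes back to j as 2.7 × (j's share), so j prefers to contribute only if that share exceeds 1/2.7 = 0.3704; otherwise keeping the unit dominates.
Player D alone (share 8/20) is above the threshold, contributing 53; the remaining 3 contribute 0. Total contributed: 53.
Player A keeps 53 and receives 2.7 × 53 × 7/20 = 50.09 from the habitat fund, for a payoff of 103.09.

103.09 dollars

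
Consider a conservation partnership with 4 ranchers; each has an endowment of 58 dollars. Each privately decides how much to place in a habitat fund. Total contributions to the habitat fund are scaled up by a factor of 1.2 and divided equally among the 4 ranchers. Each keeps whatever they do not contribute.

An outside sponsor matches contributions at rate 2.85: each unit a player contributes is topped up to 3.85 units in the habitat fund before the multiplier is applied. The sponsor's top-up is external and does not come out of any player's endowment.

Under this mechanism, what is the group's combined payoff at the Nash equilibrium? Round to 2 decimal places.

The effective private return per unit is now 1.2 × 3.85 / 4 = 1.1550 > 1, so every player's dominant strategy flips to full contribution.
At the Nash equilibrium everyone contributes 58. Group total payoff = 1.2 × 3.85 × 232 = 1071.84.

1071.84 dollars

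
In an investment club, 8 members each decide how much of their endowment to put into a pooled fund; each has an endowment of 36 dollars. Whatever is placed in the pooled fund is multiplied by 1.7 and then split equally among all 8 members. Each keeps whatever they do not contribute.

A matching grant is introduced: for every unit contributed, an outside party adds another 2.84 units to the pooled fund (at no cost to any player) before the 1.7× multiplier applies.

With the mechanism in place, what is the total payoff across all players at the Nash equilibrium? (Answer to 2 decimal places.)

The effective private return is 1.7 × 3.84 / 8 = 0.8160, which is still under 1, so the mechanism doesn't change anyone's dominant strategy: zero contribution.
Everyone keeps their endowment and the group total is 8 × 36 = 288.

288.00 dollars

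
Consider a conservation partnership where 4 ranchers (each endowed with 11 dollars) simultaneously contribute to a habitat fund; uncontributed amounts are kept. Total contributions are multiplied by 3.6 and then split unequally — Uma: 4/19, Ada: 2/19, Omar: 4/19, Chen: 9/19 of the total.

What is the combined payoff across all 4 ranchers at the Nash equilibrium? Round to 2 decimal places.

Player j's private return per contributed unit is 3.6 × (j's share). Contributing is weakly dominant for j when that share is at least 1/3.6 = 0.2778, and contributing 0 is dominant otherwise.
Only Chen (9/19) clears that bar, contributing 11; the remaining 3 contribute 0. Total contributed: 11.
The habitat fund pays out 3.6 × 11 = 39.60 in total (split across the unequal shares, but the aggregate is all that matters for the group sum).
The 3 free-riders keep 11 each, adding 33. Group total = 33 + 39.60 = 72.60.

72.60 dollars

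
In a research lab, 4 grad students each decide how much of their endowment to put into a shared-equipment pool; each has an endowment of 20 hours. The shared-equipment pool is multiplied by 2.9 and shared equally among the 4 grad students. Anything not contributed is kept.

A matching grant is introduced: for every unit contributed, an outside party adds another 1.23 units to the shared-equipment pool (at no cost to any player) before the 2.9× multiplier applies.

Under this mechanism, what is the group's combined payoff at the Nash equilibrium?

The effective private return per unit is now 2.9 × 2.23 / 4 = 1.6168 > 1, so every player's dominant strategy flips to full contribution.
At the Nash equilibrium everyone contributes 20. Group total payoff = 2.9 × 2.23 × 80 = 517.36.

517.36 hours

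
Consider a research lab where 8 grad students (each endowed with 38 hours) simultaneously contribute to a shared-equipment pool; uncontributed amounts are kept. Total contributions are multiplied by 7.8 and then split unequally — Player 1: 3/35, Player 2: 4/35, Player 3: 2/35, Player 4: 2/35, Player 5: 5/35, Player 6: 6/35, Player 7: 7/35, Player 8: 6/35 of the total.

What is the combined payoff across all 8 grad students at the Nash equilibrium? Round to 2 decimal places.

Each unit j contributes comes back to j as 7.8 × (j's share), so j prefers to contribute only if that share exceeds 1/7.8 = 0.1282; otherwise keeping the unit dominates.
Player 5, Player 6, Player 7 and Player 8 are above the threshold, contributing 38 each; the remaining 4 contribute 0. Total contributed: 152.
The shared-equipment pool pays out 7.8 × 152 = 1185.60 in total (split across the unequal shares, but the aggregate is all that matters for the group sum).
The 4 free-riders keep 38 each, adding 152. Group total = 152 + 1185.60 = 1337.60.

1337.60 hours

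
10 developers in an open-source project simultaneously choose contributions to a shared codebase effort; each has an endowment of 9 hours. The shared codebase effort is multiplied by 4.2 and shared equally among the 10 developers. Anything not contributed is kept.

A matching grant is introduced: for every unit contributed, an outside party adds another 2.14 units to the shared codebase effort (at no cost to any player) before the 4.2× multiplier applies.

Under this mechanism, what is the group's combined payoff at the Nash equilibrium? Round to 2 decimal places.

Under the mechanism each unit contributed yields 4.2 × 3.14 / 10 = 1.3188 back to its contributor per unit of net cost, which exceeds 1, making full contribution the dominant choice for everyone.
So the Nash equilibrium is full contribution by all 10; the group earns 4.2 × 3.14 × 90 = 1186.92.

1186.92 hours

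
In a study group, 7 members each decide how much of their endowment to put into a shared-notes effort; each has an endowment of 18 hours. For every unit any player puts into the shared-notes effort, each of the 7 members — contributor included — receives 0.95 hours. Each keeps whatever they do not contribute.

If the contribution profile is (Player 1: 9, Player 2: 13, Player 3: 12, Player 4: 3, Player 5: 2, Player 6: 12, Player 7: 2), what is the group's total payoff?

Total contributed: 9 + 13 + 12 + 3 + 2 + 12 + 2 = 53; total kept: 7 × 18 − 53 = 73.
The shared-notes effort pays out 0.95 × 7 × 53 = 352.45 in aggregate.
Group total = 73 + 352.45 = 425.45.

425.45 hours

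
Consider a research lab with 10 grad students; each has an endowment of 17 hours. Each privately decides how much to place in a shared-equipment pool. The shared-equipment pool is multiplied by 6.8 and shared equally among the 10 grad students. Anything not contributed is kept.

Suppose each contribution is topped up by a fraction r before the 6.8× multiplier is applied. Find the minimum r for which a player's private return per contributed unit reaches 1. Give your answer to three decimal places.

0.471

With matching at rate r, one contributed unit becomes (1 + r) in the shared-equipment pool and returns 6.8 × (1 + r) / 10 to the contributor.
Setting this equal to 1: 1 + r = 10/6.8 = 1.4706.
So the minimum matching rate is r = 1.4706 − 1 = 0.471.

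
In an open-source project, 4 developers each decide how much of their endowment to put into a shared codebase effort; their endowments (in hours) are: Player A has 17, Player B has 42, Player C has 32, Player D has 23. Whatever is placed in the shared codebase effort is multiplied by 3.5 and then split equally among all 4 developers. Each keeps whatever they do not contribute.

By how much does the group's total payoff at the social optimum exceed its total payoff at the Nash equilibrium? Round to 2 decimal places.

285.00 hours

The private return per contributed unit is 3.5/4 = 0.8750 < 1 for every player regardless of endowment, so the Nash equilibrium is zero contribution and the group total is Σ E_j = 17 + 42 + 32 + 23 = 114.
Each contributed unit returns 3.500 to the group, so the social optimum is full contribution by everyone: group total = 3.500 × 114 = 399.00.
Efficiency loss = (3.500 − 1) × 114 = 285.00.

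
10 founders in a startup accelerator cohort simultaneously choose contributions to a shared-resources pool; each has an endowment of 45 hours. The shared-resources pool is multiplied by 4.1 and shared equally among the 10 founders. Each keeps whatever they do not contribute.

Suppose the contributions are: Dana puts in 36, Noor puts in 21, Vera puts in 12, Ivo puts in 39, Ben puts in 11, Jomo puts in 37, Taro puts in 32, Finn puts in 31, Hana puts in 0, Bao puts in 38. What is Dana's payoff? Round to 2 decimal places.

Total contributed: 36 + 21 + 12 + 39 + 11 + 37 + 32 + 31 + 0 + 38 = 257.
Each receives 4.1 × 257 / 10 = 105.37 from the shared-resources pool.
Dana keeps 45 − 36 = 9, so Dana's payoff is 9 + 105.37 = 114.37.

114.37 hours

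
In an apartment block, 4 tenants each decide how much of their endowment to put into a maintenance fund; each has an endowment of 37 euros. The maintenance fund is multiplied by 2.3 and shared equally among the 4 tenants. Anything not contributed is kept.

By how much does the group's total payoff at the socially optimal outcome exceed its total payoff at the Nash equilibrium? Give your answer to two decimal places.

192.40 euros

Each contributed unit returns 2.3/4 = 0.5750 to its contributor — below 1 — so contributing 0 is dominant for every player. At the Nash equilibrium everyone keeps their 37, and the group total is 4 × 37 = 148.
Each contributed unit returns 2.300 to the group as a whole (0.5750 to each of 4 players), which exceeds 1, so the social optimum is full contribution: group total = 2.300 × 148 = 340.40.
Efficiency loss = 340.40 − 148 = 192.40.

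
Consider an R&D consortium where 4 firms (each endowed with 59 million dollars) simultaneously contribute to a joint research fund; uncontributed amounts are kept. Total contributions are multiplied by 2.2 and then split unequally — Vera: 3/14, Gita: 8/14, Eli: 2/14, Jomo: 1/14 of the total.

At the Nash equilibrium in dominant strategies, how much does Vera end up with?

86.81 million dollars

A player with share s gets back 2.2·s per unit contributed, so full contribution is dominant for anyone with s > 1/2.2 = 0.4545 and zero contribution is dominant for anyone below.
Gita alone (share 8/14) is above the threshold, contributing 59; the remaining 3 contribute 0. Total contributed: 59.
Vera keeps 59 and receives 2.2 × 59 × 3/14 = 27.81 from the joint research fund, for a payoff of 86.81.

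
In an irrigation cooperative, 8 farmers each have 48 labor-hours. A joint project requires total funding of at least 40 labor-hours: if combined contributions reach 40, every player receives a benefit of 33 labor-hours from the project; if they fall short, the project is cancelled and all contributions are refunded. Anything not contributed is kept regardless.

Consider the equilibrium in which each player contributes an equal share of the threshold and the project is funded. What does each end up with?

Equal share of the threshold: 40/8 = 5.
At this profile no one gains by cutting their contribution: any cut drops the total below 40, the project is cancelled, contributions are refunded, and the deviator ends with 48, which is less than 48 − 5 + 33 = 76. Contributing more than 5 just wastes the excess. So contributing exactly 5 is a best response.
Each player's payoff: 48 − 5 + 33 = 76.

76 labor-hours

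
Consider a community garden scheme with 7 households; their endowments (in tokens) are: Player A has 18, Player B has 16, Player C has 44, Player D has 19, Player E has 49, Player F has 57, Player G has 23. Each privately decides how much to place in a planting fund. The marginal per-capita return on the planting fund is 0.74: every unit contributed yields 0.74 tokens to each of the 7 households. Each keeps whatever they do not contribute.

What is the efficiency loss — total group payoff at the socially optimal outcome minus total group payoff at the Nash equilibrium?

The private return per contributed unit is 0.74 < 1 for everyone, so the Nash equilibrium is zero contribution and the group total is Σ E_j = 18 + 16 + 44 + 19 + 49 + 57 + 23 = 226.
Each contributed unit returns 5.180 to the group, so the social optimum is full contribution by everyone: group total = 5.180 × 226 = 1170.68.
Efficiency loss = (5.180 − 1) × 226 = 944.68.

944.68 tokens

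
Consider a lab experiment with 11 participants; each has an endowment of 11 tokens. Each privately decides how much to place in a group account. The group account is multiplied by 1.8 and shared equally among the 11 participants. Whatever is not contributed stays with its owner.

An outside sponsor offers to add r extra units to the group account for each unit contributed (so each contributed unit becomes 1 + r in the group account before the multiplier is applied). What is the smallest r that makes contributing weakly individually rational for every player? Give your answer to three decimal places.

5.111

With matching at rate r, one contributed unit becomes (1 + r) in the group account and returns 1.8 × (1 + r) / 11 to the contributor.
Setting this equal to 1: 1 + r = 11/1.8 = 6.1111.
So the minimum matching rate is r = 6.1111 − 1 = 5.111.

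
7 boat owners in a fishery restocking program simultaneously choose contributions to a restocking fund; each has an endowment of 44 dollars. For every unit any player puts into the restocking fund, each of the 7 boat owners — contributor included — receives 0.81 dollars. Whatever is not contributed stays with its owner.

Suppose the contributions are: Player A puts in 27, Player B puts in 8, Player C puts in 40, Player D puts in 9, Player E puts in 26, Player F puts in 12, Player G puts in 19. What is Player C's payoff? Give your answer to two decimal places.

118.21 dollars

Total contributed: 27 + 8 + 40 + 9 + 26 + 12 + 19 = 141.
Each receives 0.81 × 141 = 114.21 from the restocking fund.
Player C keeps 44 − 40 = 4, so Player C's payoff is 4 + 114.21 = 118.21.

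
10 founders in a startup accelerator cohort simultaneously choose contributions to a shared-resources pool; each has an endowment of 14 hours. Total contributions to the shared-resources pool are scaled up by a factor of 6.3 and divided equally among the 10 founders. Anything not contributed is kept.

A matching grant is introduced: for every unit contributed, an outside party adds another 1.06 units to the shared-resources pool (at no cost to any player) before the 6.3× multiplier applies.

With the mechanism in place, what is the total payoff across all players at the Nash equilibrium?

1816.92 hours

The effective private return per unit is now 6.3 × 2.06 / 10 = 1.2978 > 1, so every player's dominant strategy flips to full contribution.
So the Nash equilibrium is full contribution by all 10; the group earns 6.3 × 2.06 × 140 = 1816.92.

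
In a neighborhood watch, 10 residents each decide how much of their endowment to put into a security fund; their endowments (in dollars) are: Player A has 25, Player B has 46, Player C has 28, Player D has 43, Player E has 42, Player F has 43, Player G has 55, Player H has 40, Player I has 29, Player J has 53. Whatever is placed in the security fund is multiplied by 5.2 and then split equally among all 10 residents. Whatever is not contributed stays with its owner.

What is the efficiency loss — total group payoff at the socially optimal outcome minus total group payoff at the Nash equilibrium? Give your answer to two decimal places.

The private return per contributed unit is 5.2/10 = 0.5200 < 1 for every player regardless of endowment, so the Nash equilibrium is zero contribution and the group total is Σ E_j = 25 + 46 + 28 + 43 + 42 + 43 + 55 + 40 + 29 + 53 = 404.
Each contributed unit returns 5.200 to the group, so the social optimum is full contribution by everyone: group total = 5.200 × 404 = 2100.80.
Efficiency loss = (5.200 − 1) × 404 = 1696.80.

1696.80 dollars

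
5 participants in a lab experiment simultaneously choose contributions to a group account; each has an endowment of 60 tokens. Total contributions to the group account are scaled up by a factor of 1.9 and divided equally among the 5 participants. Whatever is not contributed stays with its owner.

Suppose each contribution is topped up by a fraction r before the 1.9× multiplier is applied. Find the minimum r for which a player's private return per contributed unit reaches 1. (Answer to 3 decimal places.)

1.632

With matching at rate r, one contributed unit becomes (1 + r) in the group account and returns 1.9 × (1 + r) / 5 to the contributor.
Setting this equal to 1: 1 + r = 5/1.9 = 2.6316.
So the minimum matching rate is r = 2.6316 − 1 = 1.632.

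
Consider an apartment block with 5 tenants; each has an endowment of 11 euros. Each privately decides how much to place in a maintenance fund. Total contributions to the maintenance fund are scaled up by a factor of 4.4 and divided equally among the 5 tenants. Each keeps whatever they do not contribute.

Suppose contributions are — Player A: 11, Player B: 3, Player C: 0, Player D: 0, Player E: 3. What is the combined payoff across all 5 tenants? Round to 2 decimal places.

112.80 euros

Total contributed: 11 + 3 + 0 + 0 + 3 = 17; total kept: 5 × 11 − 17 = 38.
The maintenance fund pays out 4.4 × 17 = 74.80 in aggregate.
Group total = 38 + 74.80 = 112.80.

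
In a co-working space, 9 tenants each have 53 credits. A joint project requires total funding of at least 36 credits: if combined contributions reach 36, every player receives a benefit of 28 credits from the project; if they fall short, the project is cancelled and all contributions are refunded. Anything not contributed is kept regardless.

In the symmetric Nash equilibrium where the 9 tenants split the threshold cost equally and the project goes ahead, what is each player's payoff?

Equal share of the threshold: 36/9 = 4.
At this profile no one gains by cutting their contribution: any cut drops the total below 36, the project is cancelled, contributions are refunded, and the deviator ends with 53, which is less than 53 − 4 + 28 = 77. Contributing more than 4 just wastes the excess. So contributing exactly 4 is a best response.
Each player's payoff: 53 − 4 + 28 = 77.

77 credits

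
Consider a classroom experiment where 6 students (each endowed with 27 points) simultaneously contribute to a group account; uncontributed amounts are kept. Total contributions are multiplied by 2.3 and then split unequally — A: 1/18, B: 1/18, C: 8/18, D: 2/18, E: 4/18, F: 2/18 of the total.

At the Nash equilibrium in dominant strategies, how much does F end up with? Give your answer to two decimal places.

33.90 points

Player j's private return per contributed unit is 2.3 × (j's share). Contributing is weakly dominant for j when that share is at least 1/2.3 = 0.4348, and contributing 0 is dominant otherwise.
C alone (share 8/18) is above the threshold, contributing 27; the remaining 5 contribute 0. Total contributed: 27.
F keeps 27 and receives 2.3 × 27 × 2/18 = 6.90 from the group account, for a payoff of 33.90.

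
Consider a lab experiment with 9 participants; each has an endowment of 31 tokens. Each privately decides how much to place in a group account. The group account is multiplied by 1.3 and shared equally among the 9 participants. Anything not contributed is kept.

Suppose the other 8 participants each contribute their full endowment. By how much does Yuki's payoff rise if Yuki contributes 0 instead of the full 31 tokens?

Switching from a contribution of 31 to 0 lets Yuki keep an extra 31 tokens, but lowers the group account by 31, which costs Yuki their own share of that drop: 1.3/9 × 31 = 4.48.
Net gain = 31 − 4.48 = 26.52. The private return per contributed unit (0.1444) is below 1, so free-riding is indeed the best response regardless of what the others do.

26.52 tokens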